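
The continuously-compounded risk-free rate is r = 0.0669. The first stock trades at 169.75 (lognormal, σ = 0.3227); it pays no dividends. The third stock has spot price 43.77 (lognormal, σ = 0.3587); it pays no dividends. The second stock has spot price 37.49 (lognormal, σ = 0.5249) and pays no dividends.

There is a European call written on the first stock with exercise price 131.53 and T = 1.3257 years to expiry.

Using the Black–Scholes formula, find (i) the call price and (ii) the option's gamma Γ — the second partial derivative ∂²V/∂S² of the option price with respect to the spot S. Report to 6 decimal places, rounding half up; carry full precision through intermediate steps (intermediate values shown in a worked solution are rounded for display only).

price = 54.420496
Γ = 0.003412

σ√T = 0.3227·√1.3257 = 0.371554
d₁ = (ln(S/K) + (r+σ²/2)T) / (σ√T) = (ln(169.75/131.53) + (0.0669+0.3227²/2)·1.3257) / 0.371554 = (0.255092 + 0.157715) / 0.371554 = 1.111030
d₂ = d₁ − σ√T = 1.111030 − 0.371554 = 0.739476
e^{−rT} = 0.915130
N(d₁) = 0.866722,  N(d₂) = 0.770191
Call price V = S·N(d₁) − K·e^{−rT}·N(d₂) = 147.126098 − 92.705601 = 54.420496
φ(d₁) = (1/√(2π))·e^{−d₁²/2} = 0.215212
Γ = φ(d₁) / (S·σ·√T) = 0.003412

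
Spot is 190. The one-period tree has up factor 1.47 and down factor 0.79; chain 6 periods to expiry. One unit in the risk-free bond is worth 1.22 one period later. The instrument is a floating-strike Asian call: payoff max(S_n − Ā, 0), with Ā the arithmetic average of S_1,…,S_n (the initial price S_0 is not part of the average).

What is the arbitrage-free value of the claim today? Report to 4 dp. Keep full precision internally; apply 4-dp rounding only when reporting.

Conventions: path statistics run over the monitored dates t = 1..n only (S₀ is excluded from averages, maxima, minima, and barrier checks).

Under the martingale measure an up-move has probability p* = 0.6324; value the claim as the probability-weighted average of per-path payoffs, discounted 6 periods at R = 1.22.
Enumerate all 2^6 = 64 price paths (U = up ×1.47, D = down ×0.79); each path with k up-moves has probability p*^k·(1−p*)^(6−k).
DDDDDD: Ā=90.1687, payoff=0.0000, prob=0.002469
UDDDDD: Ā=167.7823, payoff=0.0000, prob=0.004247
DUDDDD: Ā=146.2489, payoff=0.0000, prob=0.004247
UUDDDD: Ā=272.1341, payoff=0.0000, prob=0.007305
DDUDDD: Ā=129.2376, payoff=0.0000, prob=0.004247
UDUDDD: Ā=240.4801, payoff=0.0000, prob=0.007305
DUUDDD: Ā=218.9468, payoff=0.0000, prob=0.007305
UUUDDD: Ā=407.4073, payoff=0.0000, prob=0.012565
DDDUDD: Ā=115.7987, payoff=0.0000, prob=0.004247
UDDUDD: Ā=215.4735, payoff=0.0000, prob=0.007305
DUDUDD: Ā=193.9401, payoff=0.0000, prob=0.007305
UUDUDD: Ā=360.8759, payoff=0.0000, prob=0.012565
DDUUDD: Ā=176.9288, payoff=0.0000, prob=0.007305
UDUUDD: Ā=329.2219, payoff=0.0000, prob=0.012565
DUUUDD: Ā=307.6886, payoff=0.0000, prob=0.012565
UUUUDD: Ā=572.5345, payoff=0.0000, prob=0.021612
DDDDUD: Ā=105.1819, payoff=0.0000, prob=0.004247
UDDDUD: Ā=195.7182, payoff=0.0000, prob=0.007305
DUDDUD: Ā=174.1849, payoff=0.0000, prob=0.007305
UUDDUD: Ā=324.1161, payoff=0.0000, prob=0.012565
DDUDUD: Ā=157.1735, payoff=2.7442, prob=0.007305
UDUDUD: Ā=292.4621, payoff=5.1063, prob=0.012565
DUUDUD: Ā=270.9288, payoff=26.6396, prob=0.012565
UUUDUD: Ā=504.1333, payoff=49.5700, prob=0.021612
DDDUUD: Ā=143.7346, payoff=16.1832, prob=0.007305
UDDUUD: Ā=267.4555, payoff=30.1130, prob=0.012565
DUDUUD: Ā=245.9221, payoff=51.6463, prob=0.012565
UUDUUD: Ā=457.6020, payoff=96.1014, prob=0.021612
DDUUUD: Ā=228.9108, payoff=68.6576, prob=0.012565
UDUUUD: Ā=425.9480, payoff=127.7554, prob=0.021612
DUUUUD: Ā=404.4146, payoff=149.2887, prob=0.021612
UUUUUD: Ā=752.5184, payoff=277.7903, prob=0.037173
DDDDDU: Ā=96.7946, payoff=0.0000, prob=0.004247
UDDDDU: Ā=180.1115, payoff=0.0000, prob=0.007305
DUDDDU: Ā=158.5782, payoff=1.3395, prob=0.007305
UUDDDU: Ā=295.0759, payoff=2.4925, prob=0.012565
DDUDDU: Ā=141.5669, payoff=18.3509, prob=0.007305
UDUDDU: Ā=263.4219, payoff=34.1465, prob=0.012565
DUUDDU: Ā=241.8886, payoff=55.6799, prob=0.012565
UUUDDU: Ā=450.0965, payoff=103.6069, prob=0.021612
DDDUDU: Ā=128.1279, payoff=31.7898, prob=0.007305
UDDUDU: Ā=238.4152, payoff=59.1532, prob=0.012565
DUDUDU: Ā=216.8819, payoff=80.6865, prob=0.012565
UUDUDU: Ā=403.5651, payoff=150.1382, prob=0.021612
DDUUDU: Ā=199.8706, payoff=97.6979, prob=0.012565
UDUUDU: Ā=371.9111, payoff=181.7922, prob=0.021612
DUUUDU: Ā=350.3777, payoff=203.3256, prob=0.021612
UUUUDU: Ā=651.9687, payoff=378.3400, prob=0.037173
DDDDUU: Ā=117.5111, payoff=42.4066, prob=0.007305
UDDDUU: Ā=218.6600, payoff=78.9085, prob=0.012565
DUDDUU: Ā=197.1266, payoff=100.4418, prob=0.012565
UUDDUU: Ā=366.8053, payoff=186.8980, prob=0.021612
DDUDUU: Ā=180.1153, payoff=117.4531, prob=0.012565
UDUDUU: Ā=335.1513, payoff=218.5520, prob=0.021612
DUUDUU: Ā=313.6179, payoff=240.0854, prob=0.021612
UUUDUU: Ā=583.5676, payoff=446.7411, prob=0.037173
DDDUUU: Ā=166.6764, payoff=130.8921, prob=0.012565
UDDUUU: Ā=310.1446, payoff=243.5587, prob=0.021612
DUDUUU: Ā=288.6113, payoff=265.0920, prob=0.021612
UUDUUU: Ā=537.0362, payoff=493.2725, prob=0.037173
DDUUUU: Ā=271.6000, payoff=282.1034, prob=0.021612
UDUUUU: Ā=505.3822, payoff=524.9265, prob=0.037173
DUUUUU: Ā=483.8489, payoff=546.4598, prob=0.037173
UUUUUU: Ā=900.3264, payoff=1016.8303, prob=0.063938
Price = Σ prob·payoff / R^6 = 230.790724 / 3.297304 = 69.9938

price = 69.9938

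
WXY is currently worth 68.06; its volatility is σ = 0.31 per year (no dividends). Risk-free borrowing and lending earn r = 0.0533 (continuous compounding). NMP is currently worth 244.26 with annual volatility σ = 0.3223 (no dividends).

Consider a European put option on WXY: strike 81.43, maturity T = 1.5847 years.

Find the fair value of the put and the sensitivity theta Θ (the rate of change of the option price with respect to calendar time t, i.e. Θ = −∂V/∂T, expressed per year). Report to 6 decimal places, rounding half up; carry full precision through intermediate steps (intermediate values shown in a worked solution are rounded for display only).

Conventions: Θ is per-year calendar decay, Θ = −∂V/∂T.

σ√T = 0.31·√1.5847 = 0.390243
d₁ = (ln(S/K) + (r+σ²/2)T) / (σ√T) = (ln(68.06/81.43) + (0.0533+0.31²/2)·1.5847) / 0.390243 = (-0.179354 + 0.160609) / 0.390243 = -0.048033
d₂ = d₁ − σ√T = -0.048033 − 0.390243 = -0.438277
e^{−rT} = 0.919004
N(−d₁) = 0.519155,  N(−d₂) = 0.669407
Put price V = K·e^{−rT}·N(−d₂) − S·N(−d₁) = 50.094758 − 35.333705 = 14.761053
φ(d₁) = (1/√(2π))·e^{−d₁²/2} = 0.398482
Θ = −S·φ(d₁)·σ/(2√T) + r·K·e^{−rT}·N(−d₂) = −3.339329 + 2.670051 = -0.669278

price = 14.761053
Θ = -0.669278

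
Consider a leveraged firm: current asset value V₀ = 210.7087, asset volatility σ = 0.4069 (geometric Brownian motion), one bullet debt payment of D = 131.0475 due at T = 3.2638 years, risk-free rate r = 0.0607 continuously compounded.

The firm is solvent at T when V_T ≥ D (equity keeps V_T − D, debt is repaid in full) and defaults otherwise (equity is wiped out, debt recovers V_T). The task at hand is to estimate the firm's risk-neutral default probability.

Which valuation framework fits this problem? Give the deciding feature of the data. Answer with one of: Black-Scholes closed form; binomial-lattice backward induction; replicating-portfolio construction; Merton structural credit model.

Key observation: the question is about default risk generated by asset-value dynamics against a debt face of 131.0475 — the structural framework prices exactly that.

framework: Merton structural credit model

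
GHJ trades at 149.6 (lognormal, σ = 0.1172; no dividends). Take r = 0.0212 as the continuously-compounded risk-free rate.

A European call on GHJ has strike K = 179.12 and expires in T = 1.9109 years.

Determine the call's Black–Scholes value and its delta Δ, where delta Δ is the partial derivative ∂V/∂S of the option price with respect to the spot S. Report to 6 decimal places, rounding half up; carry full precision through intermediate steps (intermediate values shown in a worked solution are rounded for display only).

σ√T = 0.1172·√1.9109 = 0.162012
d₁ = (ln(S/K) + (r+σ²/2)T) / (σ√T) = (ln(149.6/179.12) + (0.0212+0.1172²/2)·1.9109) / 0.162012 = (-0.180091 + 0.053635) / 0.162012 = -0.780535
d₂ = d₁ − σ√T = -0.780535 − 0.162012 = -0.942547
e^{−rT} = 0.960299
N(d₁) = 0.217538,  N(d₂) = 0.172956
Call price V = S·N(d₁) − K·e^{−rT}·N(d₂) = 32.543673 − 29.749984 = 2.793689
Δ = N(d₁) = 0.217538

price = 2.793689
Δ = 0.217538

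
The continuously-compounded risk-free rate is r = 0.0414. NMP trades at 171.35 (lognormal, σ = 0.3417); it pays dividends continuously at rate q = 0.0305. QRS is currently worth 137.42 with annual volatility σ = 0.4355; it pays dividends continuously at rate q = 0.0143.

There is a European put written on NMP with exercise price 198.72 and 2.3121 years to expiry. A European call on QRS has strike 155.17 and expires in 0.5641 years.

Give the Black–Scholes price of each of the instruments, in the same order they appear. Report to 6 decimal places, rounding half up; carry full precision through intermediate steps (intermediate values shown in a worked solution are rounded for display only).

price(NMP put K=198.72) = 46.270285
price(QRS call K=155.17) = 12.031923

[NMP put K=198.72]
σ√T = 0.3417·√2.3121 = 0.519575
d₁ = (ln(S/K) + (r−q+σ²/2)T) / (σ√T) = (ln(171.35/198.72) + (0.0414−0.0305+0.3417²/2)·2.3121) / 0.519575 = (-0.148189 + 0.160181) / 0.519575 = 0.023081
d₂ = d₁ − σ√T = 0.023081 − 0.519575 = -0.496494
e^{−rT} = 0.908718
e^{−qT} = 0.931910
N(−d₁) = 0.490793,  N(−d₂) = 0.690227
price = K·e^{−rT}·N(−d₂) − S·e^{−qT}·N(−d₁) = 124.641429 − 78.371144 = 46.270285
[QRS call K=155.17]
σ√T = 0.4355·√0.5641 = 0.327089
d₁ = (ln(S/K) + (r−q+σ²/2)T) / (σ√T) = (ln(137.42/155.17) + (0.0414−0.0143+0.4355²/2)·0.5641) / 0.327089 = (-0.121479 + 0.068781) / 0.327089 = -0.161114
d₂ = d₁ − σ√T = -0.161114 − 0.327089 = -0.488203
e^{−rT} = 0.976917
e^{−qT} = 0.991966
N(d₁) = 0.436002,  N(d₂) = 0.312703
price = S·e^{−qT}·N(d₁) − K·e^{−rT}·N(d₂) = 59.434009 − 47.402087 = 12.031923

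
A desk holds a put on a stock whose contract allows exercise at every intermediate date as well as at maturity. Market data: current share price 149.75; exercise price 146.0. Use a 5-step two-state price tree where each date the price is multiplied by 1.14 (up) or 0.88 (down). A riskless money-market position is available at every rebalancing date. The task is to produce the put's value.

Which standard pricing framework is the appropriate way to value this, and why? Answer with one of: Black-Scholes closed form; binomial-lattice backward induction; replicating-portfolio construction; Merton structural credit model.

Key observation: the defining feature is the embedded early-exercise option across 5 discrete dates on the spot-149.75 tree; pricing the strike-146 put means working backward with an exercise test at every node.

framework: binomial-lattice backward induction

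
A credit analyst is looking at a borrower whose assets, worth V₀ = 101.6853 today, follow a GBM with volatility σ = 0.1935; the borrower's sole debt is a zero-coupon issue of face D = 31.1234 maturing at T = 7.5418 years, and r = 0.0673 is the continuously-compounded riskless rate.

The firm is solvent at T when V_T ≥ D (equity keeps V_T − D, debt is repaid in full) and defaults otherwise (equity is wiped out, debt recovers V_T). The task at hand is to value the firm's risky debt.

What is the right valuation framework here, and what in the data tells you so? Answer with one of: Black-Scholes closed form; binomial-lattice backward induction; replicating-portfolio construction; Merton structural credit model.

Key observation: the data describe a firm's assets (V₀ = 101.6853, GBM) and a single zero-coupon debt of face 31.1234, so credit quantities follow from equity-as-call in the structural model.

framework: Merton structural credit model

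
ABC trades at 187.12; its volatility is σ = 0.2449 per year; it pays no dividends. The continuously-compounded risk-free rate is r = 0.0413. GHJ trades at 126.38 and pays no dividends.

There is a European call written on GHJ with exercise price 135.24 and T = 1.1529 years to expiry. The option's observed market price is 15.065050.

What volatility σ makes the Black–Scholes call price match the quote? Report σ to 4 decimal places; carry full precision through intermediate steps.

At σ = 0.2997 the Black–Scholes value reproduces the quote:
σ√T = 0.2997·√1.1529 = 0.321797
d₁ = (ln(S/K) + (r+σ²/2)T) / (σ√T) = (ln(126.38/135.24) + (0.0413+0.2997²/2)·1.1529) / 0.321797 = (-0.067758 + 0.099392) / 0.321797 = 0.098304
d₂ = d₁ − σ√T = 0.098304 − 0.321797 = -0.223494
e^{−rT} = 0.953501
N(d₁) = 0.539154,  N(d₂) = 0.411576
V = S·N(d₁) − K·e^{−rT}·N(d₂) = 68.138329 − 53.073279 = 15.065050 (the quoted price), and the Black–Scholes price is strictly increasing in σ, so σ is unique

sigma = 0.2997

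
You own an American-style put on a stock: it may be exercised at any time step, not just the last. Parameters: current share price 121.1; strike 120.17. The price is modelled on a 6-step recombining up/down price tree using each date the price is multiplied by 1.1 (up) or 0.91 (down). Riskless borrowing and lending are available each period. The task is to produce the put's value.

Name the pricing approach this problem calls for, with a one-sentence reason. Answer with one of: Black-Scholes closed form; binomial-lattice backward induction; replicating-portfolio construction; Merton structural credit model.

Key observation: the defining feature is the embedded early-exercise option across 6 discrete dates on the spot-121.1 tree; pricing the strike-120.17 put means working backward with an exercise test at every node.

framework: binomial-lattice backward induction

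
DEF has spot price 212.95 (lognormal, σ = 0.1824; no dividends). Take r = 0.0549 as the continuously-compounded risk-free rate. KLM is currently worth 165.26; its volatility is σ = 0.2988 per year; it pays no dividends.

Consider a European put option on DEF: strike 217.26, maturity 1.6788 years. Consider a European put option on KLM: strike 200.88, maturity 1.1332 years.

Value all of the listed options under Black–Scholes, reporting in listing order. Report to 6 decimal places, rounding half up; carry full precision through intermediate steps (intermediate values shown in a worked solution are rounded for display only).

[DEF put K=217.26]
σ√T = 0.1824·√1.6788 = 0.236333
d₁ = (ln(S/K) + (r+σ²/2)T) / (σ√T) = (ln(212.95/217.26) + (0.0549+0.1824²/2)·1.6788) / 0.236333 = (-0.020037 + 0.120093) / 0.236333 = 0.423366
d₂ = d₁ − σ√T = 0.423366 − 0.236333 = 0.187033
e^{−rT} = 0.911954
N(−d₁) = 0.336014,  N(−d₂) = 0.425817
price = K·e^{−rT}·N(−d₂) − S·N(−d₁) = 84.367637 − 71.554203 = 12.813434
[KLM put K=200.88]
σ√T = 0.2988·√1.1332 = 0.318078
d₁ = (ln(S/K) + (r+σ²/2)T) / (σ√T) = (ln(165.26/200.88) + (0.0549+0.2988²/2)·1.1332) / 0.318078 = (-0.195188 + 0.112800) / 0.318078 = -0.259019
d₂ = d₁ − σ√T = -0.259019 − 0.318078 = -0.577097
e^{−rT} = 0.939683
N(−d₁) = 0.602190,  N(−d₂) = 0.718063
price = K·e^{−rT}·N(−d₂) − S·N(−d₁) = 135.544098 − 99.517849 = 36.026249

price(DEF put K=217.26) = 12.813434
price(KLM put K=200.88) = 36.026249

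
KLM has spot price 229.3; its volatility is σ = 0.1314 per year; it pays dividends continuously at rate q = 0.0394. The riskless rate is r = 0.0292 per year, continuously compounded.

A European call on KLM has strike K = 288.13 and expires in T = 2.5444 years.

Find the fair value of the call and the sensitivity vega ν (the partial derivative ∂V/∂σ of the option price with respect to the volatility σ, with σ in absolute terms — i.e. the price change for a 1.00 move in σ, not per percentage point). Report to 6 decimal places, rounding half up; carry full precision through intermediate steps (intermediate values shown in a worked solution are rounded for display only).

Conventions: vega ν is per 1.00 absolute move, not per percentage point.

σ√T = 0.1314·√2.5444 = 0.209598
d₁ = (ln(S/K) + (r−q+σ²/2)T) / (σ√T) = (ln(229.3/288.13) + (0.0292−0.0394+0.1314²/2)·2.5444) / 0.209598 = (-0.228381 − 0.003987) / 0.209598 = -1.108633
d₂ = d₁ − σ√T = -1.108633 − 0.209598 = -1.318231
e^{−rT} = 0.928396
e^{−qT} = 0.904612
N(d₁) = 0.133794,  N(d₂) = 0.093713
Call price V = S·e^{−qT}·N(d₁) − K·e^{−rT}·N(d₂) = 27.752620 − 25.068155 = 2.684465
φ(d₁) = (1/√(2π))·e^{−d₁²/2} = 0.215785
ν = S·e^{−qT}·φ(d₁)·√T = 71.397113

price = 2.684465
ν = 71.397113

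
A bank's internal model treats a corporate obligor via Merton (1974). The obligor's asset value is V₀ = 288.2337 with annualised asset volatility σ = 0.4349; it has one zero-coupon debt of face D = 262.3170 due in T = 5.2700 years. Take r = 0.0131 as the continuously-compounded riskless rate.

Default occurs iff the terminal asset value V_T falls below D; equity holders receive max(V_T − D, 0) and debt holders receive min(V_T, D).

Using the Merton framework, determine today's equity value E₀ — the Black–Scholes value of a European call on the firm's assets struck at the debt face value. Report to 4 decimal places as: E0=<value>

E0=124.8616

Work the structural quantities from V₀ = 288.2337 against face 262.3170:
d₁ = [ln(V₀/D) + (r + σ²/2)T] / (σ√T)
   = [ln(288.2337/262.3170) + (0.0131 + 0.5·0.4349²)·5.2700] / (0.4349·√5.2700)
   = [0.094218 + 0.567416] / 0.998377 = 0.662709
d₂ = d₁ − σ√T = 0.662709 − 0.998377 = -0.335668
N(d₁) = 0.746242,  N(d₂) = 0.368560,  e^(−rT) = 0.933292
E₀ = V₀·N(d₁) − D·e^(−rT)·N(d₂)
   = 288.2337·0.746242 − 262.3170·0.933292·0.368560 = 124.861568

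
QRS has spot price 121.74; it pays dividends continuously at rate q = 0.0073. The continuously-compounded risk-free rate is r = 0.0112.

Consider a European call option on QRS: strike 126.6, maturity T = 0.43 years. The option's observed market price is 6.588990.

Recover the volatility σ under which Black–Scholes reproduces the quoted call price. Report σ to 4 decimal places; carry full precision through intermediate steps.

sigma = 0.2696

At σ = 0.2696 the Black–Scholes value reproduces the quote:
σ√T = 0.2696·√0.43 = 0.176789
d₁ = (ln(S/K) + (r−q+σ²/2)T) / (σ√T) = (ln(121.74/126.6) + (0.0112−0.0073+0.2696²/2)·0.43) / 0.176789 = (-0.039145 + 0.017304) / 0.176789 = -0.123542
d₂ = d₁ − σ√T = -0.123542 − 0.176789 = -0.300330
e^{−rT} = 0.995196
e^{−qT} = 0.996866
N(d₁) = 0.450839,  N(d₂) = 0.381963
V = S·e^{−qT}·N(d₁) − K·e^{−rT}·N(d₂) = 54.713125 − 48.124135 = 6.588990 (the observed quote) — the price is monotone increasing in volatility, hence this σ is the only solution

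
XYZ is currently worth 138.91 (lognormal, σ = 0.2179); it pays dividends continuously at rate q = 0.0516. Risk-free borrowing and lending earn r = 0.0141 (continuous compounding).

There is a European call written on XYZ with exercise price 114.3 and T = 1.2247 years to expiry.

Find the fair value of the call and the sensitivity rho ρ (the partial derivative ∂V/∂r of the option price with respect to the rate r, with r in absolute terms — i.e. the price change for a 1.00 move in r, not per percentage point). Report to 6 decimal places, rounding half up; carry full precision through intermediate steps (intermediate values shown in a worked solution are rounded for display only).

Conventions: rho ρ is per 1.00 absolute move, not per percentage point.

σ√T = 0.2179·√1.2247 = 0.241142
d₁ = (ln(S/K) + (r−q+σ²/2)T) / (σ√T) = (ln(138.91/114.3) + (0.0141−0.0516+0.2179²/2)·1.2247) / 0.241142 = (0.195000 − 0.016852) / 0.241142 = 0.738770
d₂ = d₁ − σ√T = 0.738770 − 0.241142 = 0.497628
e^{−rT} = 0.982880
e^{−qT} = 0.938761
N(d₁) = 0.769977,  N(d₂) = 0.690627
Call price V = S·e^{−qT}·N(d₁) − K·e^{−rT}·N(d₂) = 100.407456 − 77.587218 = 22.820238
ρ = K·T·e^{−rT}·N(d₂) = 95.021066

price = 22.820238
ρ = 95.021066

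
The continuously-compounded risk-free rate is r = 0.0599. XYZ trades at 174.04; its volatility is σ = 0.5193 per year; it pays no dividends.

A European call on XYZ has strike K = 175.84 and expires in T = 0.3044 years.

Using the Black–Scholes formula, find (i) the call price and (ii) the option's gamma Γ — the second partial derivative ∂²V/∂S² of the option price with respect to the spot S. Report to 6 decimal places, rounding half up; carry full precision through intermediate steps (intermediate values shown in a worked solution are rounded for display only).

price = 20.442816
Γ = 0.007884

σ√T = 0.5193·√0.3044 = 0.286511
d₁ = (ln(S/K) + (r+σ²/2)T) / (σ√T) = (ln(174.04/175.84) + (0.0599+0.5193²/2)·0.3044) / 0.286511 = (-0.010289 + 0.059278) / 0.286511 = 0.170983
d₂ = d₁ − σ√T = 0.170983 − 0.286511 = -0.115528
e^{−rT} = 0.981932
N(d₁) = 0.567881,  N(d₂) = 0.454013
Call price V = S·N(d₁) − K·e^{−rT}·N(d₂) = 98.834071 − 78.391255 = 20.442816
φ(d₁) = (1/√(2π))·e^{−d₁²/2} = 0.393153
Γ = φ(d₁) / (S·σ·√T) = 0.007884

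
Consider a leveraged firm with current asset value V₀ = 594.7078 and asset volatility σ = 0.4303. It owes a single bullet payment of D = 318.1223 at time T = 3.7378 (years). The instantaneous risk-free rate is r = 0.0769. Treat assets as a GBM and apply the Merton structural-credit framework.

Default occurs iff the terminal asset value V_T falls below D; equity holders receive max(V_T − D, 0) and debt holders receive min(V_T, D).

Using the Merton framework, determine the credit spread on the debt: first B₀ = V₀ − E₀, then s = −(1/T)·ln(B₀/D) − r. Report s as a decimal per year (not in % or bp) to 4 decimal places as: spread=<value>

spread=0.0239

Apply the equity-as-call identities (strike 318.1223, horizon 3.7378 years):
d₁ = [ln(V₀/D) + (r + σ²/2)T] / (σ√T)
   = [ln(594.7078/318.1223) + (0.0769 + 0.5·0.4303²)·3.7378] / (0.4303·√3.7378)
   = [0.625634 + 0.633479] / 0.831916 = 1.513510
d₂ = d₁ − σ√T = 1.513510 − 0.831916 = 0.681594
N(d₁) = 0.934925,  N(d₂) = 0.752252,  e^(−rT) = 0.750184
E₀ = V₀·N(d₁) − D·e^(−rT)·N(d₂)
   = 594.7078·0.934925 − 318.1223·0.750184·0.752252 = 376.481966
B₀ = V₀ − E₀ = 594.7078 − 376.481966 = 218.225834
spread = −(1/T)·ln(B₀/D) − r = −(1/3.7378)·ln(218.225834/318.1223) − 0.0769 = 0.02393617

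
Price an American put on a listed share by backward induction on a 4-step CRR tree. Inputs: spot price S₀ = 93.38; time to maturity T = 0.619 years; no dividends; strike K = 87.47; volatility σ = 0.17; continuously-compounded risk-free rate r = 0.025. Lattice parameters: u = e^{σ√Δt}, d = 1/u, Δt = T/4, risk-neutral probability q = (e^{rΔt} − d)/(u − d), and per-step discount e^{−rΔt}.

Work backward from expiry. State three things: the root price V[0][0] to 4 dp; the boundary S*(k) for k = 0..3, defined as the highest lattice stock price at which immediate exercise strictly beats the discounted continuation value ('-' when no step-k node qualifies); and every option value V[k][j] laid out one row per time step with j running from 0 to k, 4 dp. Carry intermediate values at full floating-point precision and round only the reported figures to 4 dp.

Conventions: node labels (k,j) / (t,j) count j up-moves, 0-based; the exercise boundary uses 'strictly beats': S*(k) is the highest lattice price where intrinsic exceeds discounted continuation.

price = 2.2840
boundary = - - - 76.4053
tree:
2.2840
4.0046 0.6630
6.8091 1.3646 0.0000
11.0647 2.8085 0.0000 0.0000
16.0072 5.7804 0.0000 0.0000 0.0000

Δt=0.15475, u=1.06916, d=0.93531, q=0.51225, disc=e^(-rΔt)=0.99614
k=4 terminal: V=max(K-S,0) → 16.0072 5.7804 0.0000 0.0000 0.0000
k=3: j=0 S=76.4053 intr=11.0647 cont=10.7270 V=11.0647[EX]; j=1 S=87.3394 intr=0.1306 cont=2.8085 V=2.8085[hold]; j=2 S=99.8383 intr=0.0000 cont=0.0000 V=0.0000[hold]; j=3 S=114.1259 intr=0.0000 cont=0.0000 V=0.0000[hold]  S*(3)=76.4053
k=2: j=0 S=81.6896 intr=5.7804 cont=6.8091 V=6.8091[hold]; j=1 S=93.3800 intr=0.0000 cont=1.3646 V=1.3646[hold]; j=2 S=106.7433 intr=0.0000 cont=0.0000 V=0.0000[hold]  S*(2)=-
k=1: j=0 S=87.3394 intr=0.1306 cont=4.0046 V=4.0046[hold]; j=1 S=99.8383 intr=0.0000 cont=0.6630 V=0.6630[hold]  S*(1)=-
k=0: j=0 S=93.3800 intr=0.0000 cont=2.2840 V=2.2840[hold]  S*(0)=-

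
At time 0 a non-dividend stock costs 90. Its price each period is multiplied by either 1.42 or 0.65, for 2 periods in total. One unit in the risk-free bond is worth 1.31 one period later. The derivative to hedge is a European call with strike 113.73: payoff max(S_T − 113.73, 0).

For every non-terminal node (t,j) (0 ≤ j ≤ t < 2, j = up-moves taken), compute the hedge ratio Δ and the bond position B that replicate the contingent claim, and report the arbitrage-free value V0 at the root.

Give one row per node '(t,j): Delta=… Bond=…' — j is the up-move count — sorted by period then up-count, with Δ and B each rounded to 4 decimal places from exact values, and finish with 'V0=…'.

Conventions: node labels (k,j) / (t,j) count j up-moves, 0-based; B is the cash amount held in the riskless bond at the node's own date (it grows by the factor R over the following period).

No-arbitrage ⇒ martingale measure with p* = (R−d)/(u−d) = 0.8571.
Expiry values: V(2,0)=0.0000, V(2,1)=0.0000, V(2,2)=67.7460
  t=1,j=0: stock 58.5000 → up 83.0700 (V=0.0000), down 38.0250 (V=0.0000). Price 0.0000; hedge Δ=0.0000, bond B=0.0000.
  t=1,j=1: stock 127.8000 → up 181.4760 (V=67.7460), down 83.0700 (V=0.0000). Price 44.3267; hedge Δ=0.6884, bond B=-43.6551.
  t=0,j=0: stock 90.0000 → up 127.8000 (V=44.3267), down 58.5000 (V=0.0000). Price 29.0033; hedge Δ=0.6396, bond B=-28.5639.
Check: Δ(0,0)·S0 + B(0,0) = 29.0033 = V0.

(0,0): Delta=0.6396 Bond=-28.5639
(1,0): Delta=0.0000 Bond=0.0000
(1,1): Delta=0.6884 Bond=-43.6551
V0=29.0033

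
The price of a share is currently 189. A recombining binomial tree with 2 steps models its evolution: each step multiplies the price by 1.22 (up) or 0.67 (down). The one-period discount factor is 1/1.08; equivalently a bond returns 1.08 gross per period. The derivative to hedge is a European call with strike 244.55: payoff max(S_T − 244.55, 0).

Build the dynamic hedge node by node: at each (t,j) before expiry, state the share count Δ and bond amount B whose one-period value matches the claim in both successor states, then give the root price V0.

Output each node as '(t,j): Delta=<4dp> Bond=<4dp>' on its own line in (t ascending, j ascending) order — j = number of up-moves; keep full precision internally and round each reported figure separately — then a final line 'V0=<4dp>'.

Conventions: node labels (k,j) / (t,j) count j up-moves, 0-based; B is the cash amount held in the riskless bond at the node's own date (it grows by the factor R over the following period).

Under the risk-neutral measure, an up-move has probability p* = (R−d)/(u−d) = 0.7455 and values discount at R = 1.08.
At maturity the claim pays: V(2,0)=0.0000, V(2,1)=0.0000, V(2,2)=36.7576
(1,0): S=126.6300. Δ = (V_up−V_dn)/(S_up−S_dn) = (0.0000−0.0000)/(154.4886−84.8421) = 0.0000. V = [p*·0.0000 + (1−p*)·0.0000]/1.08 = 0.0000. B = V − Δ·S = 0.0000.
(1,1): S=230.5800. Δ = (V_up−V_dn)/(S_up−S_dn) = (36.7576−0.0000)/(281.3076−154.4886) = 0.2898. V = [p*·36.7576 + (1−p*)·0.0000]/1.08 = 25.3714. B = V − Δ·S = -41.4606.
(0,0): S=189.0000. Δ = (V_up−V_dn)/(S_up−S_dn) = (25.3714−0.0000)/(230.5800−126.6300) = 0.2441. V = [p*·25.3714 + (1−p*)·0.0000]/1.08 = 17.5123. B = V − Δ·S = -28.6176.
Check: Δ(0,0)·S0 + B(0,0) = 17.5123 = V0.

(0,0): Delta=0.2441 Bond=-28.6176
(1,0): Delta=0.0000 Bond=0.0000
(1,1): Delta=0.2898 Bond=-41.4606
V0=17.5123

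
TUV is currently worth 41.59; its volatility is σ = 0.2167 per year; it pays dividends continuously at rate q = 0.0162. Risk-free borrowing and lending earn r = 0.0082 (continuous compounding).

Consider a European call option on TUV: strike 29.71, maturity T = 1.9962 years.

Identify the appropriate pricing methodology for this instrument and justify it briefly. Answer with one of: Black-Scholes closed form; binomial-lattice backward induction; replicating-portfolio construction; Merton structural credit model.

Key observation: everything needed for the exact continuous-time valuation of the European call on TUV (strike 29.71) is given, and no feature rules the closed form out.

framework: Black-Scholes closed form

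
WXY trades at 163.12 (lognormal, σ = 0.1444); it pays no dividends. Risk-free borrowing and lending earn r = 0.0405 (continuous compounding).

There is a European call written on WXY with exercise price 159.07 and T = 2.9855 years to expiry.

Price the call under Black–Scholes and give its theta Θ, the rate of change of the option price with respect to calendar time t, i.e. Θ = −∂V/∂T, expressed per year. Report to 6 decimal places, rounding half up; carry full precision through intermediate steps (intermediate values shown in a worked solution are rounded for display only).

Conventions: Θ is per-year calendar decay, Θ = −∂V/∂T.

price = 28.673547
Θ = -5.980613

σ√T = 0.1444·√2.9855 = 0.249503
d₁ = (ln(S/K) + (r+σ²/2)T) / (σ√T) = (ln(163.12/159.07) + (0.0405+0.1444²/2)·2.9855) / 0.249503 = (0.025142 + 0.152039) / 0.249503 = 0.710133
d₂ = d₁ − σ√T = 0.710133 − 0.249503 = 0.460630
e^{−rT} = 0.886111
N(d₁) = 0.761189,  N(d₂) = 0.677468
Call price V = S·N(d₁) − K·e^{−rT}·N(d₂) = 124.165195 − 95.491648 = 28.673547
φ(d₁) = (1/√(2π))·e^{−d₁²/2} = 0.310031
Θ = −S·φ(d₁)·σ/(2√T) − r·K·e^{−rT}·N(d₂) = −2.113201 − 3.867412 = -5.980613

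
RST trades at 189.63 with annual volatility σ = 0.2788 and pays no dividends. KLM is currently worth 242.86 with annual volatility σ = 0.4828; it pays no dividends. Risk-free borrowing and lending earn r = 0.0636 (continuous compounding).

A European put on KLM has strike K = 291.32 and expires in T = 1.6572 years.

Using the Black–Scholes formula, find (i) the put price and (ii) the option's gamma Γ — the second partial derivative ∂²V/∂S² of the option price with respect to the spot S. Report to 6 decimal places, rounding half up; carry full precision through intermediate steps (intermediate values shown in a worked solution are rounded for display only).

price = 71.729524
Γ = 0.002597

σ√T = 0.4828·√1.6572 = 0.621519
d₁ = (ln(S/K) + (r+σ²/2)T) / (σ√T) = (ln(242.86/291.32) + (0.0636+0.4828²/2)·1.6572) / 0.621519 = (-0.181937 + 0.298541) / 0.621519 = 0.187611
d₂ = d₁ − σ√T = 0.187611 − 0.621519 = -0.433908
e^{−rT} = 0.899966
N(−d₁) = 0.425591,  N(−d₂) = 0.667822
Put price V = K·e^{−rT}·N(−d₂) − S·N(−d₁) = 175.088495 − 103.358971 = 71.729524
φ(d₁) = (1/√(2π))·e^{−d₁²/2} = 0.391983
Γ = φ(d₁) / (S·σ·√T) = 0.002597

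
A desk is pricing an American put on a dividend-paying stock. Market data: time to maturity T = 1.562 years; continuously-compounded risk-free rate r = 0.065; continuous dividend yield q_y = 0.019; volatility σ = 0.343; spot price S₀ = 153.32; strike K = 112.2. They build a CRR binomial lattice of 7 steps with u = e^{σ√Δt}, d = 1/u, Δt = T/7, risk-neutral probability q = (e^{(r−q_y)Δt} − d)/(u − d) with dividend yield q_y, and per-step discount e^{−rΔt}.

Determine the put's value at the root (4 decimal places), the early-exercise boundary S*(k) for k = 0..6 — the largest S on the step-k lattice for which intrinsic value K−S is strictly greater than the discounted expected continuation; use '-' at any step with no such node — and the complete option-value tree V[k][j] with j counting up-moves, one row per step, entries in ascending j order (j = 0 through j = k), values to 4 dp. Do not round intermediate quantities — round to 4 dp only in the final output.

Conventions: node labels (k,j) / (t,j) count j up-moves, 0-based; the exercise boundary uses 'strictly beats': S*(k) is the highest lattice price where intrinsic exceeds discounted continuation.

price = 5.8495
boundary = - - - - 80.1919 68.1967 80.1919
tree:
5.8495
9.3606 2.3877
14.5992 4.2144 0.5673
22.0554 7.3126 1.1315 0.0000
32.0081 12.4053 2.2566 0.0000 0.0000
44.0033 20.3951 4.5008 0.0000 0.0000 0.0000
54.2043 32.0081 8.9765 0.0000 0.0000 0.0000 0.0000
62.8793 44.0033 17.9031 0.0000 0.0000 0.0000 0.0000 0.0000

Δt=0.22314, u=1.17589, d=0.85042, q=0.49128, disc=e^(-rΔt)=0.98560
k=7 terminal: V=max(K-S,0) → 62.8793 44.0033 17.9031 0.0000 0.0000 0.0000 0.0000 0.0000
k=6: j=0 S=57.9957 intr=54.2043 cont=52.8340 V=54.2043[EX]; j=1 S=80.1919 intr=32.0081 cont=30.7318 V=32.0081[EX]; j=2 S=110.8829 intr=1.3171 cont=8.9765 V=8.9765[hold]; j=3 S=153.3200 intr=0.0000 cont=0.0000 V=0.0000[hold]; j=4 S=211.9987 intr=0.0000 cont=0.0000 V=0.0000[hold]; j=5 S=293.1348 intr=0.0000 cont=0.0000 V=0.0000[hold]; j=6 S=405.3234 intr=0.0000 cont=0.0000 V=0.0000[hold]  S*(6)=80.1919
k=5: j=0 S=68.1967 intr=44.0033 cont=42.6762 V=44.0033[EX]; j=1 S=94.2969 intr=17.9031 cont=20.3951 V=20.3951[hold]; j=2 S=130.3862 intr=0.0000 cont=4.5008 V=4.5008[hold]; j=3 S=180.2876 intr=0.0000 cont=0.0000 V=0.0000[hold]; j=4 S=249.2874 intr=0.0000 cont=0.0000 V=0.0000[hold]; j=5 S=344.6946 intr=0.0000 cont=0.0000 V=0.0000[hold]  S*(5)=68.1967
k=4: j=0 S=80.1919 intr=32.0081 cont=31.9384 V=32.0081[EX]; j=1 S=110.8829 intr=1.3171 cont=12.4053 V=12.4053[hold]; j=2 S=153.3200 intr=0.0000 cont=2.2566 V=2.2566[hold]; j=3 S=211.9987 intr=0.0000 cont=0.0000 V=0.0000[hold]; j=4 S=293.1348 intr=0.0000 cont=0.0000 V=0.0000[hold]  S*(4)=80.1919
k=3: j=0 S=94.2969 intr=17.9031 cont=22.0554 V=22.0554[hold]; j=1 S=130.3862 intr=0.0000 cont=7.3126 V=7.3126[hold]; j=2 S=180.2876 intr=0.0000 cont=1.1315 V=1.1315[hold]; j=3 S=249.2874 intr=0.0000 cont=0.0000 V=0.0000[hold]  S*(3)=-
k=2: j=0 S=110.8829 intr=1.3171 cont=14.5992 V=14.5992[hold]; j=1 S=153.3200 intr=0.0000 cont=4.2144 V=4.2144[hold]; j=2 S=211.9987 intr=0.0000 cont=0.5673 V=0.5673[hold]  S*(2)=-
k=1: j=0 S=130.3862 intr=0.0000 cont=9.3606 V=9.3606[hold]; j=1 S=180.2876 intr=0.0000 cont=2.3877 V=2.3877[hold]  S*(1)=-
k=0: j=0 S=153.3200 intr=0.0000 cont=5.8495 V=5.8495[hold]  S*(0)=-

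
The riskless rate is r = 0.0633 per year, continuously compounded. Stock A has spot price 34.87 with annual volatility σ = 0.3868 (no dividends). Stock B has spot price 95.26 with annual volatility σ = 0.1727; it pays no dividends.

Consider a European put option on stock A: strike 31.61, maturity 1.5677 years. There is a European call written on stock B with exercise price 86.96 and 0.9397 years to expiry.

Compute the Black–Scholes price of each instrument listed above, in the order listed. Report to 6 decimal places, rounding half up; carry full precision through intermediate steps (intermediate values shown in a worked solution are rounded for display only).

[stock A put K=31.61]
σ√T = 0.3868·√1.5677 = 0.484304
d₁ = (ln(S/K) + (r+σ²/2)T) / (σ√T) = (ln(34.87/31.61) + (0.0633+0.3868²/2)·1.5677) / 0.484304 = (0.098153 + 0.216511) / 0.484304 = 0.649724
d₂ = d₁ − σ√T = 0.649724 − 0.484304 = 0.165420
e^{−rT} = 0.905530
N(−d₁) = 0.257935,  N(−d₂) = 0.434307
price = K·e^{−rT}·N(−d₂) − S·N(−d₁) = 12.431501 − 8.994202 = 3.437299
[stock B call K=86.96]
σ√T = 0.1727·√0.9397 = 0.167412
d₁ = (ln(S/K) + (r+σ²/2)T) / (σ√T) = (ln(95.26/86.96) + (0.0633+0.1727²/2)·0.9397) / 0.167412 = (0.091162 + 0.073496) / 0.167412 = 0.983550
d₂ = d₁ − σ√T = 0.983550 − 0.167412 = 0.816138
e^{−rT} = 0.942252
N(d₁) = 0.837332,  N(d₂) = 0.792789
price = S·N(d₁) − K·e^{−rT}·N(d₂) = 79.764202 − 64.959723 = 14.804479

price(stock A put K=31.61) = 3.437299
price(stock B call K=86.96) = 14.804479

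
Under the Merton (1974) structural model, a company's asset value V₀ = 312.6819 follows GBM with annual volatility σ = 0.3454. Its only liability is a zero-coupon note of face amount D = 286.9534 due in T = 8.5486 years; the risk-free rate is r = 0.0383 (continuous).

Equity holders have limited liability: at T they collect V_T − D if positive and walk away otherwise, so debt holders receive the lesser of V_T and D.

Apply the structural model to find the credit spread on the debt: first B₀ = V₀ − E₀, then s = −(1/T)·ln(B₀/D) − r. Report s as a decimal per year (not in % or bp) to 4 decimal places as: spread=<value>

Work the structural quantities from V₀ = 312.6819 against face 286.9534:
d₁ = [ln(V₀/D) + (r + σ²/2)T] / (σ√T)
   = [ln(312.6819/286.9534) + (0.0383 + 0.5·0.3454²)·8.5486] / (0.3454·√8.5486)
   = [0.085867 + 0.837340] / 1.009880 = 0.914175
d₂ = d₁ − σ√T = 0.914175 − 1.009880 = -0.095705
N(d₁) = 0.819687,  N(d₂) = 0.461877,  e^(−rT) = 0.720787
E₀ = V₀·N(d₁) − D·e^(−rT)·N(d₂)
   = 312.6819·0.819687 − 286.9534·0.720787·0.461877 = 160.770287
B₀ = V₀ − E₀ = 312.6819 − 160.770287 = 151.911613
spread = −(1/T)·ln(B₀/D) − r = −(1/8.5486)·ln(151.911613/286.9534) − 0.0383 = 0.03610060

spread=0.0361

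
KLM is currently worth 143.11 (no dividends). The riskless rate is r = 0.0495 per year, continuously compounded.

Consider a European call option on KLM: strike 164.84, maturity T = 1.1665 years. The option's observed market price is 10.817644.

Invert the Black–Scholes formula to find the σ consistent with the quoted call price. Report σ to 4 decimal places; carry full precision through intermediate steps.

At σ = 0.2543 the Black–Scholes value reproduces the quote:
σ√T = 0.2543·√1.1665 = 0.274656
d₁ = (ln(S/K) + (r+σ²/2)T) / (σ√T) = (ln(143.11/164.84) + (0.0495+0.2543²/2)·1.1665) / 0.274656 = (-0.141362 + 0.095460) / 0.274656 = -0.167126
d₂ = d₁ − σ√T = -0.167126 − 0.274656 = -0.441782
e^{−rT} = 0.943894
N(d₁) = 0.433635,  N(d₂) = 0.329324
V = S·N(d₁) − K·e^{−rT}·N(d₂) = 62.057575 − 51.239931 = 10.817644 (the observed quote) — the price is monotone increasing in volatility, hence this σ is the only solution

sigma = 0.2543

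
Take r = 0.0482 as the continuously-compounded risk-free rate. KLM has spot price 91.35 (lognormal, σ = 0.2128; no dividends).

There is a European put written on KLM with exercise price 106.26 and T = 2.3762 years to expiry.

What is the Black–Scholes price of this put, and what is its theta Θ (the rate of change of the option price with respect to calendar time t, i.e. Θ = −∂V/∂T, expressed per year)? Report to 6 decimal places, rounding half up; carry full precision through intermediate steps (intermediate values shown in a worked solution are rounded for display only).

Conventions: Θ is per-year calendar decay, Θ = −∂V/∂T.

price = 13.903656
Θ = 0.267894

σ√T = 0.2128·√2.3762 = 0.328030
d₁ = (ln(S/K) + (r+σ²/2)T) / (σ√T) = (ln(91.35/106.26) + (0.0482+0.2128²/2)·2.3762) / 0.328030 = (-0.151191 + 0.168335) / 0.328030 = 0.052263
d₂ = d₁ − σ√T = 0.052263 − 0.328030 = -0.275766
e^{−rT} = 0.891783
N(−d₁) = 0.479159,  N(−d₂) = 0.608636
Put price V = K·e^{−rT}·N(−d₂) − S·N(−d₁) = 57.674870 − 43.771213 = 13.903656
φ(d₁) = (1/√(2π))·e^{−d₁²/2} = 0.398398
Θ = −S·φ(d₁)·σ/(2√T) + r·K·e^{−rT}·N(−d₂) = −2.512035 + 2.779929 = 0.267894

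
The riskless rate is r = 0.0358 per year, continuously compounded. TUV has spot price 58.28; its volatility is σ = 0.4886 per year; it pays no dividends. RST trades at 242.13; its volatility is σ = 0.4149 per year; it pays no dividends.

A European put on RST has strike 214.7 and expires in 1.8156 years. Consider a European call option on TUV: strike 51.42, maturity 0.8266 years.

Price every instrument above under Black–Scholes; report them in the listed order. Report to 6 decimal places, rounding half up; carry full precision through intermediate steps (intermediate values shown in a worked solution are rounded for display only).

[RST put K=214.7]
σ√T = 0.4149·√1.8156 = 0.559054
d₁ = (ln(S/K) + (r+σ²/2)T) / (σ√T) = (ln(242.13/214.7) + (0.0358+0.4149²/2)·1.8156) / 0.559054 = (0.120233 + 0.221269) / 0.559054 = 0.610857
d₂ = d₁ − σ√T = 0.610857 − 0.559054 = 0.051804
e^{−rT} = 0.937069
N(−d₁) = 0.270647,  N(−d₂) = 0.479343
price = K·e^{−rT}·N(−d₂) − S·N(−d₁) = 96.438303 − 65.531760 = 30.906543
[TUV call K=51.42]
σ√T = 0.4886·√0.8266 = 0.444223
d₁ = (ln(S/K) + (r+σ²/2)T) / (σ√T) = (ln(58.28/51.42) + (0.0358+0.4886²/2)·0.8266) / 0.444223 = (0.125232 + 0.128259) / 0.444223 = 0.570639
d₂ = d₁ − σ√T = 0.570639 − 0.444223 = 0.126416
e^{−rT} = 0.970841
N(d₁) = 0.715878,  N(d₂) = 0.550299
price = S·N(d₁) − K·e^{−rT}·N(d₂) = 41.721364 − 27.471275 = 14.250089

price(RST put K=214.7) = 30.906543
price(TUV call K=51.42) = 14.250089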